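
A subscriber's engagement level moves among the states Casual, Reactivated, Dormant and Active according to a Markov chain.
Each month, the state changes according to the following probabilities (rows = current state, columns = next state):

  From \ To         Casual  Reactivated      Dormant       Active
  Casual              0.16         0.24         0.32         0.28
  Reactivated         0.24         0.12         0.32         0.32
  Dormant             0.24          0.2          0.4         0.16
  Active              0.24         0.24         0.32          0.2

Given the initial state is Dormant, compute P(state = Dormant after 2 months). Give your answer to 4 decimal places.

0.3520

Propagate the distribution vector 2 months from Dormant.
After 0 months: (0.0000, 0.0000, 1.0000, 0.0000)
After 1 month: (0.2400, 0.2000, 0.4000, 0.1600)
After 2 months: (0.2208, 0.2000, 0.3520, 0.2272)
P(in Dormant after 2 months) = 0.3520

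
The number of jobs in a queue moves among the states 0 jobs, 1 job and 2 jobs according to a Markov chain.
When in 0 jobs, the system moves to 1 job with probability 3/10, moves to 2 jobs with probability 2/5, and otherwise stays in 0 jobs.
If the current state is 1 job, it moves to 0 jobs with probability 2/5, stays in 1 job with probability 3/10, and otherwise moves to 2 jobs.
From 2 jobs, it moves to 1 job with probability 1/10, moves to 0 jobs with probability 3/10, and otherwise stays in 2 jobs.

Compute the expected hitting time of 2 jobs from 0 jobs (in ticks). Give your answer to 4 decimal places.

Let t(s) be the expected number of ticks to first reach 2 jobs from state s, with t(2 jobs) = 0. Conditioning on the first tick:
t(0 jobs) = 1 + 0.3·t(0 jobs) + 0.3·t(1 job)
t(1 job) = 1 + 0.4·t(0 jobs) + 0.3·t(1 job)
Solving: t(0 jobs) = 2.7027, t(1 job) = 2.9730.
Expected ticks from 0 jobs to 2 jobs: 2.7027.

2.7027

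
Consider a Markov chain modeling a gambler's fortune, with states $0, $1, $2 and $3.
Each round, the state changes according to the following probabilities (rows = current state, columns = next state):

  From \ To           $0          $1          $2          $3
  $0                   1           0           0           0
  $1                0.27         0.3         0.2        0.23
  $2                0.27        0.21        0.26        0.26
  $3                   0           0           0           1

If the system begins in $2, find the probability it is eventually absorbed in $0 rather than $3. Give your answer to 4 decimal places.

0.5162

Let h(s) be the probability of absorption at $0 starting from transient state s. Then h($0) = 1 and h($3) = 0. By first-step analysis:
h($1) = 0.27·1 + 0.3·h($1) + 0.2·h($2) + 0.23·0
h($2) = 0.27·1 + 0.21·h($1) + 0.26·h($2) + 0.26·0
Solving: h($1) = 0.5332, h($2) = 0.5162.
Starting from $2, the probability is 0.5162.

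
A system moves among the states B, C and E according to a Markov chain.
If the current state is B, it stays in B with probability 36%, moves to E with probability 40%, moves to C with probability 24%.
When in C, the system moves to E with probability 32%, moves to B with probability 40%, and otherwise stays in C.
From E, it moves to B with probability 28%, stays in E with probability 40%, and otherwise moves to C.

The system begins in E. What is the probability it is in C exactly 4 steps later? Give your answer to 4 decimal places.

Propagate the distribution vector 4 steps from E.
After 0 steps: (0.0000, 0.0000, 1.0000)
After 1 step: (0.2800, 0.3200, 0.4000)
After 2 steps: (0.3408, 0.2848, 0.3744)
After 3 steps: (0.3414, 0.2813, 0.3772)
After 4 steps: (0.3411, 0.2814, 0.3775)
P(in C after 4 steps) = 0.2814

0.2814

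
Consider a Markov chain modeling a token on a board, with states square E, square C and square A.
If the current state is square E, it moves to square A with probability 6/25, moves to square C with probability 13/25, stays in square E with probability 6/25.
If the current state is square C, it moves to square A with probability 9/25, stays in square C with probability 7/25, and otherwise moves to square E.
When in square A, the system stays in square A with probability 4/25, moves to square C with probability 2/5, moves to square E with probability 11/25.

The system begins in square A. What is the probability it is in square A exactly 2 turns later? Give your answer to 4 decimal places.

0.2752

Sum over the intermediate state after 1 turn:
P = P(square A→square E)·P(square E→square A) + P(square A→square C)·P(square C→square A) + P(square A→square A)·P(square A→square A)
  = 0.44×0.24 + 0.4×0.36 + 0.16×0.16
  = 0.1056 + 0.1440 + 0.0256 = 0.2752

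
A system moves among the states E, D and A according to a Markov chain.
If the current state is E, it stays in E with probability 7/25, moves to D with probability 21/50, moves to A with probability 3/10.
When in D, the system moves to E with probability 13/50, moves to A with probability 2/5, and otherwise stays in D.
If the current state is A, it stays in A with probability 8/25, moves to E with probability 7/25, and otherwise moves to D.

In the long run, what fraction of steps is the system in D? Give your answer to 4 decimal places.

0.3825

Let the stationary distribution be π with π = πP and π_1 + π_2 + π_3 = 1.
π_1 = 0.28·π_1 + 0.26·π_2 + 0.28·π_3
π_2 = 0.42·π_1 + 0.34·π_2 + 0.4·π_3
Solving with the normalization constraint gives π = (0.2724, 0.3825, 0.3452).
So the stationary probability of D is 0.3825.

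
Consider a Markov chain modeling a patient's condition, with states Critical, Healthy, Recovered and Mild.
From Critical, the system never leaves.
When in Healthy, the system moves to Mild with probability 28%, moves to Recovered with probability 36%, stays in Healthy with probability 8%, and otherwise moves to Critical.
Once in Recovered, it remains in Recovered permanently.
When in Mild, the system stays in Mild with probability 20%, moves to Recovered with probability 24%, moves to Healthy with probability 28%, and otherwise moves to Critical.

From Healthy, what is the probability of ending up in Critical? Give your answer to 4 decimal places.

0.4599

Let h(s) be the probability of absorption at Critical starting from transient state s. Then h(Critical) = 1 and h(Recovered) = 0. By first-step analysis:
h(Healthy) = 0.28·1 + 0.08·h(Healthy) + 0.36·0 + 0.28·h(Mild)
h(Mild) = 0.28·1 + 0.28·h(Healthy) + 0.24·0 + 0.2·h(Mild)
Solving: h(Healthy) = 0.4599, h(Mild) = 0.5109.
Starting from Healthy, the probability is 0.4599.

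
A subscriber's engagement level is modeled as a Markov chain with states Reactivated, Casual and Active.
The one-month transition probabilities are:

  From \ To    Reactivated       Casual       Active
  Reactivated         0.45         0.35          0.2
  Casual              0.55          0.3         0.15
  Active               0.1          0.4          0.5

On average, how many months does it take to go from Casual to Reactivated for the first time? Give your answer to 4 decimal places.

2.2414

Let t(s) be the expected number of months to first reach Reactivated from state s, with t(Reactivated) = 0. Conditioning on the first month:
t(Casual) = 1 + 0.3·t(Casual) + 0.15·t(Active)
t(Active) = 1 + 0.4·t(Casual) + 0.5·t(Active)
Solving: t(Casual) = 2.2414, t(Active) = 3.7931.
Expected months from Casual to Reactivated: 2.2414.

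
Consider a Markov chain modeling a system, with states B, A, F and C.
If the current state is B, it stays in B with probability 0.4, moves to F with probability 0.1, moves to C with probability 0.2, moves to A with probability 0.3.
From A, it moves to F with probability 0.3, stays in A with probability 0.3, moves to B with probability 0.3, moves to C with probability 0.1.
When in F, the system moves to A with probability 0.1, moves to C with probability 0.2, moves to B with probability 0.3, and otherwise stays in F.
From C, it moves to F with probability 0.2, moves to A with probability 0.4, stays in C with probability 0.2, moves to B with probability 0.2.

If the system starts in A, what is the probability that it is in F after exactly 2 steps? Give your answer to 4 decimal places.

0.2600

Propagate the distribution vector 2 steps from A.
After 0 steps: (0.0000, 1.0000, 0.0000, 0.0000)
After 1 step: (0.3000, 0.3000, 0.3000, 0.1000)
After 2 steps: (0.3200, 0.2500, 0.2600, 0.1700)
P(in F after 2 steps) = 0.2600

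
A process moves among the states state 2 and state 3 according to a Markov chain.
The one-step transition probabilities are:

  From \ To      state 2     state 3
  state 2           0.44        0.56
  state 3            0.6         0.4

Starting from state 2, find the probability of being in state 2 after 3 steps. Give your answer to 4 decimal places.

0.5153

Propagate the distribution vector 3 steps from state 2.
After 0 steps: (1.0000, 0.0000)
After 1 step: (0.4400, 0.5600)
After 2 steps: (0.5296, 0.4704)
After 3 steps: (0.5153, 0.4847)
P(in state 2 after 3 steps) = 0.5153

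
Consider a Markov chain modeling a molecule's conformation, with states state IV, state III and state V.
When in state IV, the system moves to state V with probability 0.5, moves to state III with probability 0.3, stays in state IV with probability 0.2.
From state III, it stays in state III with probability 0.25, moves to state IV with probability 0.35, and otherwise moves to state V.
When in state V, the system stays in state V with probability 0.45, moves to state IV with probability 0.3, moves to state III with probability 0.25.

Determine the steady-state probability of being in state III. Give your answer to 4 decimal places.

0.2642

Let the stationary distribution be π with π = πP and π_1 + π_2 + π_3 = 1.
π_1 = 0.2·π_1 + 0.35·π_2 + 0.3·π_3
π_2 = 0.3·π_1 + 0.25·π_2 + 0.25·π_3
Solving with the normalization constraint gives π = (0.2847, 0.2642, 0.4510).
So the stationary probability of state III is 0.2642.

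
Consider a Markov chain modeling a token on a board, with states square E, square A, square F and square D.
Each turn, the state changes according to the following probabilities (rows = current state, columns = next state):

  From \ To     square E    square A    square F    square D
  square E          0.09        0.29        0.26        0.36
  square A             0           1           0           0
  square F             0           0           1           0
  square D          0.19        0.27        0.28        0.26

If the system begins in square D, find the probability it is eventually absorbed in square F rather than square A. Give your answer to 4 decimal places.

0.5028

Let h(s) be the probability of absorption at square F starting from transient state s. Then h(square F) = 1 and h(square A) = 0. By first-step analysis:
h(square E) = 0.09·h(square E) + 0.29·0 + 0.26·1 + 0.36·h(square D)
h(square D) = 0.19·h(square E) + 0.27·0 + 0.28·1 + 0.26·h(square D)
Solving: h(square E) = 0.4846, h(square D) = 0.5028.
Starting from square D, the probability is 0.5028.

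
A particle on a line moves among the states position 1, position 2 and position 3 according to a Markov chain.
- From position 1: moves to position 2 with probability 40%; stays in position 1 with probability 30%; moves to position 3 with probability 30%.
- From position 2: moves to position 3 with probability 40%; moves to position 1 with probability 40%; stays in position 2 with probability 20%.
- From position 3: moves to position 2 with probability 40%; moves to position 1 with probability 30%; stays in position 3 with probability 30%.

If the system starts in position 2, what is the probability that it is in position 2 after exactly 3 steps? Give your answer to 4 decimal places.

0.3280

Propagate the distribution vector 3 steps from position 2.
After 0 steps: (0.0000, 1.0000, 0.0000)
After 1 step: (0.4000, 0.2000, 0.4000)
After 2 steps: (0.3200, 0.3600, 0.3200)
After 3 steps: (0.3360, 0.3280, 0.3360)
P(in position 2 after 3 steps) = 0.3280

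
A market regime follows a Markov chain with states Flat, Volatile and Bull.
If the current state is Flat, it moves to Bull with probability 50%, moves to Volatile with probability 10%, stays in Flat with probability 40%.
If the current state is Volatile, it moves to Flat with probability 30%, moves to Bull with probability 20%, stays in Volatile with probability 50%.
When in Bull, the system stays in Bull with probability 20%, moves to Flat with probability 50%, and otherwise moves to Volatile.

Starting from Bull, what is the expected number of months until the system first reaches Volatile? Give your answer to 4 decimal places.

Let t(s) be the expected number of months to first reach Volatile from state s, with t(Volatile) = 0. Conditioning on the first month:
t(Flat) = 1 + 0.4·t(Flat) + 0.5·t(Bull)
t(Bull) = 1 + 0.5·t(Flat) + 0.2·t(Bull)
Solving: t(Flat) = 5.6522, t(Bull) = 4.7826.
Expected months from Bull to Volatile: 4.7826.

4.7826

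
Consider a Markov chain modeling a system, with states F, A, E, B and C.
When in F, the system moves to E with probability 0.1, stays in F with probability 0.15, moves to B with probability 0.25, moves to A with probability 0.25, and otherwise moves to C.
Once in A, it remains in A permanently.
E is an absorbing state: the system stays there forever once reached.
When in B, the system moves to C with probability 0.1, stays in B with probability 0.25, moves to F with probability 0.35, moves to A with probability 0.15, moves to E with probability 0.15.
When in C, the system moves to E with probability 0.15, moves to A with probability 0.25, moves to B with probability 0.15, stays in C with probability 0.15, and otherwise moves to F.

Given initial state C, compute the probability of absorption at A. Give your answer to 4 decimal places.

0.6279

Let h(s) be the probability of absorption at A starting from transient state s. Then h(A) = 1 and h(E) = 0. By first-step analysis:
h(F) = 0.15·h(F) + 0.25·1 + 0.1·0 + 0.25·h(B) + 0.25·h(C)
h(B) = 0.35·h(F) + 0.15·1 + 0.15·0 + 0.25·h(B) + 0.1·h(C)
h(C) = 0.3·h(F) + 0.25·1 + 0.15·0 + 0.15·h(B) + 0.15·h(C)
Solving: h(F) = 0.6517, h(B) = 0.5878, h(C) = 0.6279.
Starting from C, the probability is 0.6279.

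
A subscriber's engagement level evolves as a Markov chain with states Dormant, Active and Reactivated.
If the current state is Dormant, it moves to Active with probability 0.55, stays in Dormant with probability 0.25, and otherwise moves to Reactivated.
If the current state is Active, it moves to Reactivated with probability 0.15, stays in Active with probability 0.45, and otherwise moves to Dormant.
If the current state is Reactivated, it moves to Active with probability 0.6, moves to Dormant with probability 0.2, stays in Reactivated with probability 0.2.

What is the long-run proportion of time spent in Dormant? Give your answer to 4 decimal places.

0.3175

Let the stationary distribution be π with π = πP and π_1 + π_2 + π_3 = 1.
π_1 = 0.25·π_1 + 0.4·π_2 + 0.2·π_3
π_2 = 0.55·π_1 + 0.45·π_2 + 0.6·π_3
Solving with the normalization constraint gives π = (0.3175, 0.5079, 0.1746).
So the stationary probability of Dormant is 0.3175.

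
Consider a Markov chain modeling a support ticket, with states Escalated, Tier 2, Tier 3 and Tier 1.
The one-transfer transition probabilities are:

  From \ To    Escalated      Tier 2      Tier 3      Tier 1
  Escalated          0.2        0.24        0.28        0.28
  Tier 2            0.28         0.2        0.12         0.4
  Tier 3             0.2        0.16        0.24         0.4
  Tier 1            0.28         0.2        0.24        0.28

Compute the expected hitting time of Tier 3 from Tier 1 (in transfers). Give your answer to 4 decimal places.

Let t(s) be the expected number of transfers to first reach Tier 3 from state s, with t(Tier 3) = 0. Conditioning on the first transfer:
t(Escalated) = 1 + 0.2·t(Escalated) + 0.24·t(Tier 2) + 0.28·t(Tier 1)
t(Tier 2) = 1 + 0.28·t(Escalated) + 0.2·t(Tier 2) + 0.4·t(Tier 1)
t(Tier 1) = 1 + 0.28·t(Escalated) + 0.2·t(Tier 2) + 0.28·t(Tier 1)
Solving: t(Escalated) = 4.2972, t(Tier 2) = 4.9750, t(Tier 1) = 4.4420.
Expected transfers from Tier 1 to Tier 3: 4.4420.

4.4420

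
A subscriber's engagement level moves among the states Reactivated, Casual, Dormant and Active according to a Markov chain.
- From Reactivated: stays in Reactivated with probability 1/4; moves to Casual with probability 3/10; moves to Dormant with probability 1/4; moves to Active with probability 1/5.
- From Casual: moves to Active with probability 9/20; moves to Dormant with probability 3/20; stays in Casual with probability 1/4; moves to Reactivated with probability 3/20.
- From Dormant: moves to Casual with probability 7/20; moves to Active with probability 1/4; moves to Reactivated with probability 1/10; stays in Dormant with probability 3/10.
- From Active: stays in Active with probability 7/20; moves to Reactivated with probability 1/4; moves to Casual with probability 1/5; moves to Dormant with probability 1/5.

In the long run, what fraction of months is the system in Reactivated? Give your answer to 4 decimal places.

0.1908

Let the stationary distribution be π with π = πP and π_1 + π_2 + π_3 + π_4 = 1.
π_1 = 0.25·π_1 + 0.15·π_2 + 0.1·π_3 + 0.25·π_4
π_2 = 0.3·π_1 + 0.25·π_2 + 0.35·π_3 + 0.2·π_4
π_3 = 0.25·π_1 + 0.15·π_2 + 0.3·π_3 + 0.2·π_4
Solving with the normalization constraint gives π = (0.1908, 0.2650, 0.2181, 0.3261).
So the stationary probability of Reactivated is 0.1908.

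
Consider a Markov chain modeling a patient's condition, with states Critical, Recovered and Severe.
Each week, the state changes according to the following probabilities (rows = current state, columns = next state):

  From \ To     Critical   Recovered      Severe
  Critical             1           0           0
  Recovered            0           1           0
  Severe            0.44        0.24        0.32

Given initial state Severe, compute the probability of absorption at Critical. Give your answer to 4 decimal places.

0.6471

Let h(s) be the probability of absorption at Critical starting from transient state s. Then h(Critical) = 1 and h(Recovered) = 0. By first-step analysis:
h(Severe) = 0.44·1 + 0.24·0 + 0.32·h(Severe)
Solving: h(Severe) = 0.6471.
Starting from Severe, the probability is 0.6471.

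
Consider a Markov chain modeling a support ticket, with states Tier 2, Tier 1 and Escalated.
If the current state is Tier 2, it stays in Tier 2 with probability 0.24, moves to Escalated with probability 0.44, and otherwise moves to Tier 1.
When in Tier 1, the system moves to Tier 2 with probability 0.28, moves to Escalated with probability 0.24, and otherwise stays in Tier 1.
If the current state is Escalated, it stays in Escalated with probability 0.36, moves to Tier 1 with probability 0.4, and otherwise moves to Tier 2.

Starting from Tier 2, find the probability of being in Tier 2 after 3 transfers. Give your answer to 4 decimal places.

Propagate the distribution vector 3 transfers from Tier 2.
After 0 transfers: (1.0000, 0.0000, 0.0000)
After 1 transfer: (0.2400, 0.3200, 0.4400)
After 2 transfers: (0.2528, 0.4064, 0.3408)
After 3 transfers: (0.2563, 0.4123, 0.3315)
P(in Tier 2 after 3 transfers) = 0.2563

0.2563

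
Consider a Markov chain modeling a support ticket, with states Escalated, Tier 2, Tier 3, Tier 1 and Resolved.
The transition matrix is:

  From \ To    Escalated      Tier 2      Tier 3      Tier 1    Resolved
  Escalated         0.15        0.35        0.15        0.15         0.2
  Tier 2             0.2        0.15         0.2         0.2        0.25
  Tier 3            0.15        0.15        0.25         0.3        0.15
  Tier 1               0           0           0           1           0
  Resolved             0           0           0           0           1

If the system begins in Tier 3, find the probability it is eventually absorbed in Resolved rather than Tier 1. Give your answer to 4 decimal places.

Let h(s) be the probability of absorption at Resolved starting from transient state s. Then h(Resolved) = 1 and h(Tier 1) = 0. By first-step analysis:
h(Escalated) = 0.15·h(Escalated) + 0.35·h(Tier 2) + 0.15·h(Tier 3) + 0.15·0 + 0.2·1
h(Tier 2) = 0.2·h(Escalated) + 0.15·h(Tier 2) + 0.2·h(Tier 3) + 0.2·0 + 0.25·1
h(Tier 3) = 0.15·h(Escalated) + 0.15·h(Tier 2) + 0.25·h(Tier 3) + 0.3·0 + 0.15·1
Solving: h(Escalated) = 0.5175, h(Tier 2) = 0.5113, h(Tier 3) = 0.4058.
Starting from Tier 3, the probability is 0.4058.

0.4058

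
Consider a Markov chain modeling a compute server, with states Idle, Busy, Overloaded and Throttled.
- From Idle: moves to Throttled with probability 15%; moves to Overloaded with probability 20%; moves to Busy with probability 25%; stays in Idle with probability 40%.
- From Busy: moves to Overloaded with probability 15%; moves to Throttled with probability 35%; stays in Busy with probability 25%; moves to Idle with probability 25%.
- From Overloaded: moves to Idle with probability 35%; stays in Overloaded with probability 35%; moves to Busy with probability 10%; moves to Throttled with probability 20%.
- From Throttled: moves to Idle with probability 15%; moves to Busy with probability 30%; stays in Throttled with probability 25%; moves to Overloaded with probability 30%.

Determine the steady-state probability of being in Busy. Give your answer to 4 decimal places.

0.2241

Let the stationary distribution be π with π = πP and π_1 + π_2 + π_3 + π_4 = 1.
π_1 = 0.4·π_1 + 0.25·π_2 + 0.35·π_3 + 0.15·π_4
π_2 = 0.25·π_1 + 0.25·π_2 + 0.1·π_3 + 0.3·π_4
π_3 = 0.2·π_1 + 0.15·π_2 + 0.35·π_3 + 0.3·π_4
Solving with the normalization constraint gives π = (0.2963, 0.2241, 0.2492, 0.2303).
So the stationary probability of Busy is 0.2241.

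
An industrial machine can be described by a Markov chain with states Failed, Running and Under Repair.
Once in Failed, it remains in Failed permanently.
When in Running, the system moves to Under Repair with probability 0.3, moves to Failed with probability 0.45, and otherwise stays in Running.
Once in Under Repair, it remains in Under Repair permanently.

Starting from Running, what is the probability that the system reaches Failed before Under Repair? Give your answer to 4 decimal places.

Let h(s) be the probability of absorption at Failed starting from transient state s. Then h(Failed) = 1 and h(Under Repair) = 0. By first-step analysis:
h(Running) = 0.45·1 + 0.25·h(Running) + 0.3·0
Solving: h(Running) = 0.6000.
Starting from Running, the probability is 0.6000.

0.6000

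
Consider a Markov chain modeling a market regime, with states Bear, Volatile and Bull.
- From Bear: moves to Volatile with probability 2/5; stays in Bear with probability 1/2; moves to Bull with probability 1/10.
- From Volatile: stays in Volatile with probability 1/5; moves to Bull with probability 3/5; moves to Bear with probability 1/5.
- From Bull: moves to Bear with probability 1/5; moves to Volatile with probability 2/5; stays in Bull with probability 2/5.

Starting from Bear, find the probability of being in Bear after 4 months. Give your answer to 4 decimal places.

Propagate the distribution vector 4 months from Bear.
After 0 months: (1.0000, 0.0000, 0.0000)
After 1 month: (0.5000, 0.4000, 0.1000)
After 2 months: (0.3500, 0.3200, 0.3300)
After 3 months: (0.3050, 0.3360, 0.3590)
After 4 months: (0.2915, 0.3328, 0.3757)
P(in Bear after 4 months) = 0.2915

0.2915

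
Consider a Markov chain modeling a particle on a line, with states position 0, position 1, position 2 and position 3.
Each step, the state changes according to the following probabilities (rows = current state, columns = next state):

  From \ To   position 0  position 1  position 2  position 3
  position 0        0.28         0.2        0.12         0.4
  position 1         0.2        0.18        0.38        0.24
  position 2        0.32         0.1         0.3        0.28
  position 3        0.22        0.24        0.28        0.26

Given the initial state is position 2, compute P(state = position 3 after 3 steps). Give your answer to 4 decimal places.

Propagate the distribution vector 3 steps from position 2.
After 0 steps: (0.0000, 0.0000, 1.0000, 0.0000)
After 1 step: (0.3200, 0.1000, 0.3000, 0.2800)
After 2 steps: (0.2672, 0.1792, 0.2448, 0.3088)
After 3 steps: (0.2569, 0.1843, 0.2601, 0.2987)
P(in position 3 after 3 steps) = 0.2987

0.2987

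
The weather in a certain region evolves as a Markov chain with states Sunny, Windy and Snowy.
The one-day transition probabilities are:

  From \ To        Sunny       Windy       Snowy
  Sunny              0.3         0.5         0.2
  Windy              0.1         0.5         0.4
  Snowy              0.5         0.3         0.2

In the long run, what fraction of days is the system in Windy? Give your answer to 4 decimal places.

0.4423

Let the stationary distribution be π with π = πP and π_1 + π_2 + π_3 = 1.
π_1 = 0.3·π_1 + 0.1·π_2 + 0.5·π_3
π_2 = 0.5·π_1 + 0.5·π_2 + 0.3·π_3
Solving with the normalization constraint gives π = (0.2692, 0.4423, 0.2885).
So the stationary probability of Windy is 0.4423.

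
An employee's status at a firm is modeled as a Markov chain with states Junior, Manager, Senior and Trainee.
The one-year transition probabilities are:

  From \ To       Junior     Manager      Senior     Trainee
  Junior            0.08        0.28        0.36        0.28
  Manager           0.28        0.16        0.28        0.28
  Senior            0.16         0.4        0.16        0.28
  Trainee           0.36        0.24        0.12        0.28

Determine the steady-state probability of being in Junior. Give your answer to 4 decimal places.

Let the stationary distribution be π with π = πP and π_1 + π_2 + π_3 + π_4 = 1.
π_1 = 0.08·π_1 + 0.28·π_2 + 0.16·π_3 + 0.36·π_4
π_2 = 0.28·π_1 + 0.16·π_2 + 0.4·π_3 + 0.24·π_4
π_3 = 0.36·π_1 + 0.28·π_2 + 0.16·π_3 + 0.12·π_4
Solving with the normalization constraint gives π = (0.2294, 0.2643, 0.2264, 0.2800).
So the stationary probability of Junior is 0.2294.

0.2294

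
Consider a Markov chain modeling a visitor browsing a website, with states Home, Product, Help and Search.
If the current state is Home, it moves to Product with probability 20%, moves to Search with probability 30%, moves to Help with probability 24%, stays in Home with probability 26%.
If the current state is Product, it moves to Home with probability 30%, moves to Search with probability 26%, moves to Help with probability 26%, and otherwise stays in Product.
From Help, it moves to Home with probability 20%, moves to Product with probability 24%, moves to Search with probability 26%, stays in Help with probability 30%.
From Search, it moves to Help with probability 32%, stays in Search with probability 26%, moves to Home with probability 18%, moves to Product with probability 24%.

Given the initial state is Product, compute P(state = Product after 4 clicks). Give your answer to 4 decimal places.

Propagate the distribution vector 4 clicks from Product.
After 0 clicks: (0.0000, 1.0000, 0.0000, 0.0000)
After 1 click: (0.3000, 0.1800, 0.2600, 0.2600)
After 2 clicks: (0.2308, 0.2172, 0.2800, 0.2720)
After 3 clicks: (0.2301, 0.2177, 0.2829, 0.2692)
After 4 clicks: (0.2302, 0.2177, 0.2829, 0.2692)
P(in Product after 4 clicks) = 0.2177

0.2177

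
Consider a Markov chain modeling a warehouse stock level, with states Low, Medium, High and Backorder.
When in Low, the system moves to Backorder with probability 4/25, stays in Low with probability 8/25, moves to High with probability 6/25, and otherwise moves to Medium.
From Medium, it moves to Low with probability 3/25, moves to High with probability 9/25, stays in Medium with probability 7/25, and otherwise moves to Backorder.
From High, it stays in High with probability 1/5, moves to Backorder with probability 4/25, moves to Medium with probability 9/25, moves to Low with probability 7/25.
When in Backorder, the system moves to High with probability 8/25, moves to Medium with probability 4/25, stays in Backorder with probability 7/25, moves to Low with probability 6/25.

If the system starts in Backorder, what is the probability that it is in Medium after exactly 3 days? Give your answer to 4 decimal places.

Propagate the distribution vector 3 days from Backorder.
After 0 days: (0.0000, 0.0000, 0.0000, 1.0000)
After 1 day: (0.2400, 0.1600, 0.3200, 0.2800)
After 2 days: (0.2528, 0.2720, 0.2688, 0.2064)
After 3 days: (0.2383, 0.2767, 0.2784, 0.2065)
P(in Medium after 3 days) = 0.2767

0.2767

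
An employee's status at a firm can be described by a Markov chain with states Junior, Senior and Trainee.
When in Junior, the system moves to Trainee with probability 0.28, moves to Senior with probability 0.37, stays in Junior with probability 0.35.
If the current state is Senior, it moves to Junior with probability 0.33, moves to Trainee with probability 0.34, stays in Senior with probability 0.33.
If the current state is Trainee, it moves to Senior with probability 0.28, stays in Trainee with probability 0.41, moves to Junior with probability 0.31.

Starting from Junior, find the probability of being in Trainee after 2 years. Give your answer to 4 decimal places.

Sum over the intermediate state after 1 year:
P = P(Junior→Junior)·P(Junior→Trainee) + P(Junior→Senior)·P(Senior→Trainee) + P(Junior→Trainee)·P(Trainee→Trainee)
  = 0.35×0.28 + 0.37×0.34 + 0.28×0.41
  = 0.0980 + 0.1258 + 0.1148 = 0.3386

0.3386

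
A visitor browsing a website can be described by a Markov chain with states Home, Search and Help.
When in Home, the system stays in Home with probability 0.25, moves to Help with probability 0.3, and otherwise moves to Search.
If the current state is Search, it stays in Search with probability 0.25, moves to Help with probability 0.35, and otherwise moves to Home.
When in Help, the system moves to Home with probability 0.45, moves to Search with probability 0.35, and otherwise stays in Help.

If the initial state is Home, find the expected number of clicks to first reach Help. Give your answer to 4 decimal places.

Let t(s) be the expected number of clicks to first reach Help from state s, with t(Help) = 0. Conditioning on the first click:
t(Home) = 1 + 0.25·t(Home) + 0.45·t(Search)
t(Search) = 1 + 0.4·t(Home) + 0.25·t(Search)
Solving: t(Home) = 3.1373, t(Search) = 3.0065.
Expected clicks from Home to Help: 3.1373.

3.1373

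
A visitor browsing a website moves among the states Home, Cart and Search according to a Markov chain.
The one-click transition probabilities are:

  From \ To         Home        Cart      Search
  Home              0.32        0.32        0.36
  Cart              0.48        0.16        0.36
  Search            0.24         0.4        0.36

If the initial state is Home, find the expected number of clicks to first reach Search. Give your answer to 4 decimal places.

Let t(s) be the expected number of clicks to first reach Search from state s, with t(Search) = 0. Conditioning on the first click:
t(Home) = 1 + 0.32·t(Home) + 0.32·t(Cart)
t(Cart) = 1 + 0.48·t(Home) + 0.16·t(Cart)
Solving: t(Home) = 2.7778, t(Cart) = 2.7778.
Expected clicks from Home to Search: 2.7778.

2.7778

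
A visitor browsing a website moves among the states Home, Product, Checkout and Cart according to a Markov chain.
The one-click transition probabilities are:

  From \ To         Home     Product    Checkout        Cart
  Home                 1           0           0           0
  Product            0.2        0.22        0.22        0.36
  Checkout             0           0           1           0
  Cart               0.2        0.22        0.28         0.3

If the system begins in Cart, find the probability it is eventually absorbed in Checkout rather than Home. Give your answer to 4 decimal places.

0.5716

Let h(s) be the probability of absorption at Checkout starting from transient state s. Then h(Checkout) = 1 and h(Home) = 0. By first-step analysis:
h(Product) = 0.2·0 + 0.22·h(Product) + 0.22·1 + 0.36·h(Cart)
h(Cart) = 0.2·0 + 0.22·h(Product) + 0.28·1 + 0.3·h(Cart)
Solving: h(Product) = 0.5458, h(Cart) = 0.5716.
Starting from Cart, the probability is 0.5716.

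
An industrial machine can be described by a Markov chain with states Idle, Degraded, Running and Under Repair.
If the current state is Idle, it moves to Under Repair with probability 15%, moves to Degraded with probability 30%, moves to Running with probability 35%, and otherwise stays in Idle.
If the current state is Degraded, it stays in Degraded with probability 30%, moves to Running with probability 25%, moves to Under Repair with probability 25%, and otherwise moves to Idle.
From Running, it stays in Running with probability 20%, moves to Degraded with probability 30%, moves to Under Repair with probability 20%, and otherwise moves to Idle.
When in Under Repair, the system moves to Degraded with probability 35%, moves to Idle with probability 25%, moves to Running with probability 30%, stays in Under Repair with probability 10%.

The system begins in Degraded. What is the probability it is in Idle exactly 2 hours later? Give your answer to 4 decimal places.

Propagate the distribution vector 2 hours from Degraded.
After 0 hours: (0.0000, 1.0000, 0.0000, 0.0000)
After 1 hour: (0.2000, 0.3000, 0.2500, 0.2500)
After 2 hours: (0.2375, 0.3125, 0.2700, 0.1800)
P(in Idle after 2 hours) = 0.2375

0.2375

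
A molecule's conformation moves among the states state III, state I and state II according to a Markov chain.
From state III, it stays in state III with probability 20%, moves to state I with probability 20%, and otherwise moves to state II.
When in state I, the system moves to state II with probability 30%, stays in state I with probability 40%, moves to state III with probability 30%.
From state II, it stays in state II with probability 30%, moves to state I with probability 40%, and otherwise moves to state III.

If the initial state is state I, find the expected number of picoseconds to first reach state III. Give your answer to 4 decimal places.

Let t(s) be the expected number of picoseconds to first reach state III from state s, with t(state III) = 0. Conditioning on the first picosecond:
t(state I) = 1 + 0.4·t(state I) + 0.3·t(state II)
t(state II) = 1 + 0.4·t(state I) + 0.3·t(state II)
Solving: t(state I) = 3.3333, t(state II) = 3.3333.
Expected picoseconds from state I to state III: 3.3333.

3.3333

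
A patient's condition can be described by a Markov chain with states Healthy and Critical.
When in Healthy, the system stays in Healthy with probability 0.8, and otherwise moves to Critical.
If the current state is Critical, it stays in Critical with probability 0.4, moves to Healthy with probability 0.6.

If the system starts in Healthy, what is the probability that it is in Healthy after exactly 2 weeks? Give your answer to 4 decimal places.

Sum over the intermediate state after 1 week:
P = P(Healthy→Healthy)·P(Healthy→Healthy) + P(Healthy→Critical)·P(Critical→Healthy)
  = 0.8×0.8 + 0.2×0.6
  = 0.6400 + 0.1200 = 0.7600

0.7600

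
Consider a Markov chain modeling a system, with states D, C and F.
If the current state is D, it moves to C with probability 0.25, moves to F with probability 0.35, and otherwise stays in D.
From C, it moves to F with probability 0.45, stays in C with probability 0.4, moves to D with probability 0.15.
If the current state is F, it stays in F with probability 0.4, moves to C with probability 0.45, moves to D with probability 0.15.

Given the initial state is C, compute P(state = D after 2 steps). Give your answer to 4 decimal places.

Sum over the intermediate state after 1 step:
P = P(C→D)·P(D→D) + P(C→C)·P(C→D) + P(C→F)·P(F→D)
  = 0.15×0.4 + 0.4×0.15 + 0.45×0.15
  = 0.0600 + 0.0600 + 0.0675 = 0.1875

0.1875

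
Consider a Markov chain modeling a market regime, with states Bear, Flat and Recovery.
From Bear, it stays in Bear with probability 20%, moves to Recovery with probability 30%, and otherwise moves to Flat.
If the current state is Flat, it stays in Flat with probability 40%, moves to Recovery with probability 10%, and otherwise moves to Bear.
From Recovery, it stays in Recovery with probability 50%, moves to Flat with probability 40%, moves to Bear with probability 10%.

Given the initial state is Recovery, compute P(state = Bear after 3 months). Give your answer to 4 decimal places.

0.2910

Propagate the distribution vector 3 months from Recovery.
After 0 months: (0.0000, 0.0000, 1.0000)
After 1 month: (0.1000, 0.4000, 0.5000)
After 2 months: (0.2700, 0.4100, 0.3200)
After 3 months: (0.2910, 0.4270, 0.2820)
P(in Bear after 3 months) = 0.2910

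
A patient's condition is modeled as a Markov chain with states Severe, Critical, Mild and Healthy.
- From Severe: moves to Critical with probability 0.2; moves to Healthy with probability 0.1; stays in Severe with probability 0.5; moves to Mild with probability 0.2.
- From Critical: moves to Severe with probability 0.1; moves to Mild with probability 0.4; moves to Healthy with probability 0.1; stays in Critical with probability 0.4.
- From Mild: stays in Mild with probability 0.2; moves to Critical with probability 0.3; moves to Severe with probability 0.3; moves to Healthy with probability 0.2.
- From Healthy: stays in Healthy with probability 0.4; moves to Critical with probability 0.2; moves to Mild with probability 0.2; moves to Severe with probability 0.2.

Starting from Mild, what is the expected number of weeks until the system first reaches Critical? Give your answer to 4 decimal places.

Let t(s) be the expected number of weeks to first reach Critical from state s, with t(Critical) = 0. Conditioning on the first week:
t(Severe) = 1 + 0.5·t(Severe) + 0.2·t(Mild) + 0.1·t(Healthy)
t(Mild) = 1 + 0.3·t(Severe) + 0.2·t(Mild) + 0.2·t(Healthy)
t(Healthy) = 1 + 0.2·t(Severe) + 0.2·t(Mild) + 0.4·t(Healthy)
Solving: t(Severe) = 4.5455, t(Mild) = 4.0909, t(Healthy) = 4.5455.
Expected weeks from Mild to Critical: 4.0909.

4.0909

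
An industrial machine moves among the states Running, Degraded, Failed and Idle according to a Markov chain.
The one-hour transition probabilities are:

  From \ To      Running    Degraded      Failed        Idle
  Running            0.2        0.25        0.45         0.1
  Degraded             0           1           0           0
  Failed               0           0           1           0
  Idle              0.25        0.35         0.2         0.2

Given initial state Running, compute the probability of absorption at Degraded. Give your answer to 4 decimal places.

Let h(s) be the probability of absorption at Degraded starting from transient state s. Then h(Degraded) = 1 and h(Failed) = 0. By first-step analysis:
h(Running) = 0.2·h(Running) + 0.25·1 + 0.45·0 + 0.1·h(Idle)
h(Idle) = 0.25·h(Running) + 0.35·1 + 0.2·0 + 0.2·h(Idle)
Solving: h(Running) = 0.3821, h(Idle) = 0.5569.
Starting from Running, the probability is 0.3821.

0.3821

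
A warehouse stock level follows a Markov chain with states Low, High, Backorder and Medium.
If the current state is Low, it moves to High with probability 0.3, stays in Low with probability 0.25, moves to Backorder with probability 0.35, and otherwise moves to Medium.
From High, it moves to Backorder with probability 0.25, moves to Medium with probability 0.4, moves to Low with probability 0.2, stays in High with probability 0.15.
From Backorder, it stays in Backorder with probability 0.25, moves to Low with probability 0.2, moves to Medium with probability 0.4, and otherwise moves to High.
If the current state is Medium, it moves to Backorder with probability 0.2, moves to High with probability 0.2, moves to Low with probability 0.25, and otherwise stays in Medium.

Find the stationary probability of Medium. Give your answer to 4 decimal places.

0.3160

Let the stationary distribution be π with π = πP and π_1 + π_2 + π_3 + π_4 = 1.
π_1 = 0.25·π_1 + 0.2·π_2 + 0.2·π_3 + 0.25·π_4
π_2 = 0.3·π_1 + 0.15·π_2 + 0.15·π_3 + 0.2·π_4
π_3 = 0.35·π_1 + 0.25·π_2 + 0.25·π_3 + 0.2·π_4
Solving with the normalization constraint gives π = (0.2272, 0.1999, 0.2569, 0.3160).
So the stationary probability of Medium is 0.3160.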